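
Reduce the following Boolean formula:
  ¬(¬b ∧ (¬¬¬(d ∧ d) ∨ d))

b

¬(¬b ∧ (¬¬¬(d ∧ d) ∨ d))
= ¬(¬b ∧ (¬(d ∧ d) ∨ d))   (double negation)
= ¬(¬b ∧ (¬d ∨ d))   (idempotence)
= ¬¬b   (complement / identity)
= b   (double negation)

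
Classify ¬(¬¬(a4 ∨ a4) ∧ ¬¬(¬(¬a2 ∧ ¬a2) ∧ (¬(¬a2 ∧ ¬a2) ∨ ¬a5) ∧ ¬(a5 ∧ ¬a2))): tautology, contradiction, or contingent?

contingent

¬(¬¬(a4 ∨ a4) ∧ ¬¬(¬(¬a2 ∧ ¬a2) ∧ (¬(¬a2 ∧ ¬a2) ∨ ¬a5) ∧ ¬(a5 ∧ ¬a2)))
= ¬(¬¬(a4 ∨ a4) ∧ ¬¬(¬(¬a2 ∧ ¬a2) ∧ ¬(a5 ∧ ¬a2)))   (absorption)
= ¬(¬¬(a4 ∨ a4) ∧ ¬(¬a2 ∧ ¬a2 ∨ a5 ∧ ¬a2))   (De Morgan)
= ¬(¬¬a4 ∧ ¬(¬a2 ∧ ¬a2 ∨ a5 ∧ ¬a2))   (idempotence)
= ¬a4 ∨ ¬a2 ∧ ¬a2 ∨ a5 ∧ ¬a2   (De Morgan)
= ¬a4 ∨ (¬a2 ∨ a5) ∧ ¬a2   (distribution)
= ¬a4 ∨ ¬a2   (absorption)
This depends on a2, a4, so it is not a constant.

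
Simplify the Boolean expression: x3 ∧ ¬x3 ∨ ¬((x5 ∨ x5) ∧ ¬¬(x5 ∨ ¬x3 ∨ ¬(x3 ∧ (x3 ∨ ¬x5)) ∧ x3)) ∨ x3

¬x5 ∨ x3

x3 ∧ ¬x3 ∨ ¬((x5 ∨ x5) ∧ ¬¬(x5 ∨ ¬x3 ∨ ¬(x3 ∧ (x3 ∨ ¬x5)) ∧ x3)) ∨ x3
= x3 ∧ ¬x3 ∨ ¬((x5 ∨ x5) ∧ ¬¬(x5 ∨ ¬x3 ∨ ¬x3 ∧ x3)) ∨ x3   (absorption)
= ¬((x5 ∨ x5) ∧ ¬¬(x5 ∨ ¬x3 ∨ ¬x3 ∧ x3)) ∨ x3   (complement / identity)
= ¬((x5 ∨ x5) ∧ ¬¬(x5 ∨ ¬x3)) ∨ x3   (complement / identity)
= ¬((x5 ∨ x5) ∧ (x5 ∨ ¬x3)) ∨ x3   (double negation)
= ¬(x5 ∨ x5 ∧ ¬x3) ∨ x3   (distribution)
= ¬x5 ∨ x3   (absorption)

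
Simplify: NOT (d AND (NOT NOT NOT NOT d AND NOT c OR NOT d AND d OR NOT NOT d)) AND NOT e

NOT (d AND (NOT NOT NOT NOT d AND NOT c OR NOT d AND d OR NOT NOT d)) AND NOT e
= NOT (d AND (NOT NOT d AND NOT c OR NOT d AND d OR NOT NOT d)) AND NOT e
= NOT (d AND (NOT NOT d AND NOT c OR NOT NOT d)) AND NOT e
= NOT (d AND NOT NOT d) AND NOT e
= NOT (d AND d) AND NOT e
= NOT d AND NOT e

NOT d AND NOT e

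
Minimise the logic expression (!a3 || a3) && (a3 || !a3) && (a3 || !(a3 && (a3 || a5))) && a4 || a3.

a4 || a3

(!a3 || a3) && (a3 || !a3) && (a3 || !(a3 && (a3 || a5))) && a4 || a3
= (!a3 || a3) && (a3 || !(a3 && (a3 || a5))) && a4 || a3   [complement / identity]
= (!a3 || a3) && (a3 || !a3) && a4 || a3   [absorption]
= (a3 || !a3) && a4 || a3   [complement / identity]
= a4 || a3   [complement / identity]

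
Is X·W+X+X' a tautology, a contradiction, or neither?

tautology

X·W+X+X'
= X+X'   (absorption)
= 1   (complement)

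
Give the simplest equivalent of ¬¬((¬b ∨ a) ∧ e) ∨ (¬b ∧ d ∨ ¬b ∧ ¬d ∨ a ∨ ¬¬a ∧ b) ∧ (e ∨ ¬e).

¬¬((¬b ∨ a) ∧ e) ∨ (¬b ∧ d ∨ ¬b ∧ ¬d ∨ a ∨ ¬¬a ∧ b) ∧ (e ∨ ¬e)
= ¬¬((¬b ∨ a) ∧ e) ∨ (¬b ∧ d ∨ ¬b ∧ ¬d ∨ a ∨ a ∧ b) ∧ (e ∨ ¬e)   (double negation)
= ¬¬((¬b ∨ a) ∧ e) ∨ (¬b ∨ a ∨ a ∧ b) ∧ (e ∨ ¬e)   (distribution)
= ¬¬((¬b ∨ a) ∧ e) ∨ ¬b ∨ a ∨ a ∧ b   (complement / identity)
= (¬b ∨ a) ∧ e ∨ ¬b ∨ a ∨ a ∧ b   (double negation)
= (¬b ∨ a) ∧ e ∨ ¬b ∨ a   (absorption)
= ¬b ∨ a   (absorption)

¬b ∨ a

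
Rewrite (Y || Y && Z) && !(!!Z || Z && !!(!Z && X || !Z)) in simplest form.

Y && !Z

(Y || Y && Z) && !(!!Z || Z && !!(!Z && X || !Z))
= (Y || Y && Z) && !(!!Z || Z && (!Z && X || !Z))
= (Y || Y && Z) && !(!!Z || Z && !Z)
= Y && !(!!Z || Z && !Z)
= Y && !!!Z
= Y && !Z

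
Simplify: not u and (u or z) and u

False

not u and (u or z) and u
= not u and u   (absorption)
= False   (complement)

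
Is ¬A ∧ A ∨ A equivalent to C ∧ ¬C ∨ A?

E1: ¬A ∧ A ∨ A
    = A   (complement / identity)
E2: C ∧ ¬C ∨ A
    = A   (complement / identity)
Both reduce to A, so they are equivalent.

Yes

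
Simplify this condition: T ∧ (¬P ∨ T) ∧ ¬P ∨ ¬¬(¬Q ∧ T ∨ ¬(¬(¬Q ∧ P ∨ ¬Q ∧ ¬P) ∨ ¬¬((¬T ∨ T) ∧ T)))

T ∧ ¬P ∨ ¬Q

T ∧ (¬P ∨ T) ∧ ¬P ∨ ¬¬(¬Q ∧ T ∨ ¬(¬(¬Q ∧ P ∨ ¬Q ∧ ¬P) ∨ ¬¬((¬T ∨ T) ∧ T)))
= T ∧ (¬P ∨ T) ∧ ¬P ∨ ¬¬(¬Q ∧ T ∨ ¬(¬(¬Q ∧ P ∨ ¬Q ∧ ¬P) ∨ ¬¬T))
= T ∧ (¬P ∨ T) ∧ ¬P ∨ ¬Q ∧ T ∨ ¬(¬(¬Q ∧ P ∨ ¬Q ∧ ¬P) ∨ ¬¬T)
= T ∧ (¬P ∨ T) ∧ ¬P ∨ ¬Q ∧ T ∨ (¬Q ∧ P ∨ ¬Q ∧ ¬P) ∧ ¬T
= T ∧ ¬P ∨ ¬Q ∧ T ∨ (¬Q ∧ P ∨ ¬Q ∧ ¬P) ∧ ¬T
= T ∧ ¬P ∨ ¬Q ∧ T ∨ ¬Q ∧ ¬T
= T ∧ ¬P ∨ ¬Q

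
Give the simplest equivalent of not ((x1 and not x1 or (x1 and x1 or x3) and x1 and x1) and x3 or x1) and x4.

not ((x1 and not x1 or (x1 and x1 or x3) and x1 and x1) and x3 or x1) and x4
= not ((x1 and not x1 or x1 and x1) and x3 or x1) and x4   [absorption]
= not (x1 and x3 or x1) and x4   [distribution]
= not x1 and x4   [absorption]

not x1 and x4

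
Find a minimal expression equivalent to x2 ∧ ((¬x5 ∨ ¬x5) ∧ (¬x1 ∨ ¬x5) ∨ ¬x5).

x2 ∧ ((¬x5 ∨ ¬x5) ∧ (¬x1 ∨ ¬x5) ∨ ¬x5)
= x2 ∧ (¬x5 ∨ ¬x5 ∧ ¬x1 ∨ ¬x5)   [distribution]
= x2 ∧ (¬x5 ∨ ¬x5)   [absorption]
= x2 ∧ ¬x5   [idempotence]

x2 ∧ ¬x5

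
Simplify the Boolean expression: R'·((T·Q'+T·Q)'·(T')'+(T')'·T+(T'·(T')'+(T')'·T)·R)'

R'·T'

R'·((T·Q'+T·Q)'·(T')'+(T')'·T+(T'·(T')'+(T')'·T)·R)'
= R'·(T'·(T')'+(T')'·T+(T'·(T')'+(T')'·T)·R)'   — distribution
= R'·(T'·(T')'+(T')'·T)'   — absorption
= R'·((T')')'   — distribution
= R'·T'   — double negation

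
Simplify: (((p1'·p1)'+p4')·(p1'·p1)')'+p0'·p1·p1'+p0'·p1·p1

(((p1'·p1)'+p4')·(p1'·p1)')'+p0'·p1·p1'+p0'·p1·p1
= (((p1'·p1)'+p4')·(p1'·p1)')'+p0'·p1
= ((p1'·p1)')'+p0'·p1
= p1'·p1+p0'·p1
= p0'·p1

p0'·p1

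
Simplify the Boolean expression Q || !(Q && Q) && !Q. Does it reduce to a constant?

Q || !(Q && Q) && !Q
= Q || !Q && !Q   (idempotence)
= Q || !Q   (idempotence)
= true   (complement)

true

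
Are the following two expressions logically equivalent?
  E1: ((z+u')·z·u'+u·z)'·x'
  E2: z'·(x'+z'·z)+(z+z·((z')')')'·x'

Yes

E1: ((z+u')·z·u'+u·z)'·x'
    = (z·u'+u·z)'·x'   [absorption]
    = z'·x'   [distribution]
E2: z'·(x'+z'·z)+(z+z·((z')')')'·x'
    = z'·x'+(z+z·((z')')')'·x'   [complement / identity]
    = z'·x'+(z+z·z')'·x'   [double negation]
    = z'·x'+z'·x'   [complement / identity]
    = z'·x'   [idempotence]
Both reduce to z'·x', so they are equivalent.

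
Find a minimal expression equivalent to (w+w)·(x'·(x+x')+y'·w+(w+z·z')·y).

(w+w)·(x'·(x+x')+y'·w+(w+z·z')·y)
= (w+w)·(x'·(x+x')+y'·w+w·y)   — complement / identity
= (w+w)·(x'·(x+x')+w)   — distribution
= (w+w)·(x'+w)   — complement / identity
= w·x'+w   — distribution
= w   — absorption

w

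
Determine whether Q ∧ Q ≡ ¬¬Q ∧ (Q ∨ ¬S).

Yes

E1: Q ∧ Q
    = Q   (idempotence)
E2: ¬¬Q ∧ (Q ∨ ¬S)
    = Q ∧ (Q ∨ ¬S)   (double negation)
    = Q   (absorption)
Both reduce to Q, so they are equivalent.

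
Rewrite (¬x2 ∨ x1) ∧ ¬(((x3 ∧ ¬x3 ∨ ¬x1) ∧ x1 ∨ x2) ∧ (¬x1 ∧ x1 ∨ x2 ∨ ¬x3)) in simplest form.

(¬x2 ∨ x1) ∧ ¬(((x3 ∧ ¬x3 ∨ ¬x1) ∧ x1 ∨ x2) ∧ (¬x1 ∧ x1 ∨ x2 ∨ ¬x3))
= (¬x2 ∨ x1) ∧ ¬((¬x1 ∧ x1 ∨ x2) ∧ (¬x1 ∧ x1 ∨ x2 ∨ ¬x3))   (complement / identity)
= (¬x2 ∨ x1) ∧ ¬(¬x1 ∧ x1 ∨ x2)   (absorption)
= (¬x2 ∨ x1) ∧ ¬x2   (complement / identity)
= ¬x2   (absorption)

¬x2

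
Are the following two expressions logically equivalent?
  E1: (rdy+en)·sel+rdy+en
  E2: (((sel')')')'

No

E1: (rdy+en)·sel+rdy+en
    = rdy+en   — absorption
E2: (((sel')')')'
    = (sel')'   — double negation
    = sel   — double negation
These differ: at en=0, rdy=1, sel=0, E1 = 1 but E2 = 0.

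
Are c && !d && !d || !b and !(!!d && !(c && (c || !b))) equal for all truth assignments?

No

E1: c && !d && !d || !b
    = c && !d || !b
E2: !(!!d && !(c && (c || !b)))
    = !d || c && (c || !b)
    = !d || c
These differ: at b=1, c=0, d=0, E1 = 0 but E2 = 1.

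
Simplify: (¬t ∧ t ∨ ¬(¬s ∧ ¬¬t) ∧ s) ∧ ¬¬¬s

(¬t ∧ t ∨ ¬(¬s ∧ ¬¬t) ∧ s) ∧ ¬¬¬s
= (¬t ∧ t ∨ (s ∨ ¬t) ∧ s) ∧ ¬¬¬s
= (¬t ∧ t ∨ s) ∧ ¬¬¬s
= s ∧ ¬¬¬s
= s ∧ ¬s
= False

False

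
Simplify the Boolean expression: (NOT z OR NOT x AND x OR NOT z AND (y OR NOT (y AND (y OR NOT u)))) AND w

NOT z AND w

(NOT z OR NOT x AND x OR NOT z AND (y OR NOT (y AND (y OR NOT u)))) AND w
= (NOT z OR NOT x AND x OR NOT z AND (y OR NOT y)) AND w
= (NOT z OR NOT z AND (y OR NOT y)) AND w
= (NOT z OR NOT z) AND w
= NOT z AND w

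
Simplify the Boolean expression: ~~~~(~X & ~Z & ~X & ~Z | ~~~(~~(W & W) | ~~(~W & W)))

~X & ~Z | ~W

~~~~(~X & ~Z & ~X & ~Z | ~~~(~~(W & W) | ~~(~W & W)))
= ~~~~(~X & ~Z & ~X & ~Z | ~~(~(W & W) & ~(~W & W)))   [De Morgan]
= ~~(~X & ~Z & ~X & ~Z | ~~(~(W & W) & ~(~W & W)))   [double negation]
= ~~(~X & ~Z | ~~(~(W & W) & ~(~W & W)))   [idempotence]
= ~~(~X & ~Z | ~(W & W | ~W & W))   [De Morgan]
= ~X & ~Z | ~(W & W | ~W & W)   [double negation]
= ~X & ~Z | ~W   [distribution]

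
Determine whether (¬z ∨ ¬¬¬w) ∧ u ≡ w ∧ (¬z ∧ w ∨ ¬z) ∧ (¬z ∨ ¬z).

No

E1: (¬z ∨ ¬¬¬w) ∧ u
    = (¬z ∨ ¬w) ∧ u   — double negation
E2: w ∧ (¬z ∧ w ∨ ¬z) ∧ (¬z ∨ ¬z)
    = w ∧ ¬z ∧ (¬z ∨ ¬z)   — absorption
    = w ∧ ¬z ∧ ¬z   — idempotence
    = w ∧ ¬z   — idempotence
These differ: at u=1, w=0, z=0, E1 = 1 but E2 = 0.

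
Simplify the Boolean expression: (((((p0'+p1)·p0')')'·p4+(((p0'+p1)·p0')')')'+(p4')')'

p0'·p4'

(((((p0'+p1)·p0')')'·p4+(((p0'+p1)·p0')')')'+(p4')')'
= (((((p0'+p1)·p0')')')'+(p4')')'   [absorption]
= (((p0'+p1)·p0')'+(p4')')'   [double negation]
= ((p0')'+(p4')')'   [absorption]
= p0'·p4'   [De Morgan]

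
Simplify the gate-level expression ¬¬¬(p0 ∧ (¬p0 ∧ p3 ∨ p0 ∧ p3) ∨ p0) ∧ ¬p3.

¬p0 ∧ ¬p3

¬¬¬(p0 ∧ (¬p0 ∧ p3 ∨ p0 ∧ p3) ∨ p0) ∧ ¬p3
= ¬¬¬(p0 ∧ p3 ∨ p0) ∧ ¬p3   (distribution)
= ¬¬¬p0 ∧ ¬p3   (absorption)
= ¬p0 ∧ ¬p3   (double negation)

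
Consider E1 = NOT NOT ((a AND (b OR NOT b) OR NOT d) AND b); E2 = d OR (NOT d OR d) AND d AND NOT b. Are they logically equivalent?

E1: NOT NOT ((a AND (b OR NOT b) OR NOT d) AND b)
    = NOT NOT ((a OR NOT d) AND b)   (complement / identity)
    = (a OR NOT d) AND b   (double negation)
E2: d OR (NOT d OR d) AND d AND NOT b
    = d OR d AND NOT b   (complement / identity)
    = d   (absorption)
These differ: at a=0, b=1, d=0, E1 = 1 but E2 = 0.

No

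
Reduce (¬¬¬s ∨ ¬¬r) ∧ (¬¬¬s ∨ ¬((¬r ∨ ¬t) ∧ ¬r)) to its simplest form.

¬s ∨ r

(¬¬¬s ∨ ¬¬r) ∧ (¬¬¬s ∨ ¬((¬r ∨ ¬t) ∧ ¬r))
= (¬¬¬s ∨ ¬¬r) ∧ (¬¬¬s ∨ ¬¬r)   [absorption]
= ¬¬¬s ∨ ¬¬r   [idempotence]
= ¬s ∨ ¬¬r   [double negation]
= ¬s ∨ r   [double negation]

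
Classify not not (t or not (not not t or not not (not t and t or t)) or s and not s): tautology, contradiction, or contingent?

tautology

not not (t or not (not not t or not not (not t and t or t)) or s and not s)
= not not (t or not (not not t or not not (not t and t or t)))   (complement / identity)
= not not (t or not (not not t or not not t))   (complement / identity)
= t or not (not not t or not not t)   (double negation)
= t or not not not t   (idempotence)
= t or not t   (double negation)
= True   (complement)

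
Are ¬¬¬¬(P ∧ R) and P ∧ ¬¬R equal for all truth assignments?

Yes

E1: ¬¬¬¬(P ∧ R)
    = ¬¬(P ∧ R)   — double negation
    = P ∧ R   — double negation
E2: P ∧ ¬¬R
    = P ∧ R   — double negation
Both reduce to P ∧ R, so they are equivalent.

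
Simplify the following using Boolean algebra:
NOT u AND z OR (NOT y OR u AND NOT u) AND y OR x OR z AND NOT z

NOT u AND z OR (NOT y OR u AND NOT u) AND y OR x OR z AND NOT z
= NOT u AND z OR NOT y AND y OR x OR z AND NOT z   — complement / identity
= NOT u AND z OR x OR z AND NOT z   — complement / identity
= NOT u AND z OR x   — complement / identity

NOT u AND z OR x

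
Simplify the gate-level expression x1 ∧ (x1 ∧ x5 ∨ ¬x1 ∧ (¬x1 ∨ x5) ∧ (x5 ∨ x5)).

x1 ∧ x5

x1 ∧ (x1 ∧ x5 ∨ ¬x1 ∧ (¬x1 ∨ x5) ∧ (x5 ∨ x5))
= x1 ∧ (x1 ∧ x5 ∨ ¬x1 ∧ (¬x1 ∨ x5) ∧ x5)   (idempotence)
= x1 ∧ (x1 ∧ x5 ∨ ¬x1 ∧ x5)   (absorption)
= x1 ∧ x5   (distribution)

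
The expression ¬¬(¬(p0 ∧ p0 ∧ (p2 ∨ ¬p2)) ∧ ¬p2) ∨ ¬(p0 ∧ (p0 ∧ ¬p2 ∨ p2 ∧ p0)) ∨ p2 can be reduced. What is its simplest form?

¬p0 ∨ p2

¬¬(¬(p0 ∧ p0 ∧ (p2 ∨ ¬p2)) ∧ ¬p2) ∨ ¬(p0 ∧ (p0 ∧ ¬p2 ∨ p2 ∧ p0)) ∨ p2
= ¬¬(¬(p0 ∧ p0 ∧ (p2 ∨ ¬p2)) ∧ ¬p2) ∨ ¬(p0 ∧ p0) ∨ p2
= ¬¬(¬(p0 ∧ p0) ∧ ¬p2) ∨ ¬(p0 ∧ p0) ∨ p2
= ¬(p0 ∧ p0) ∧ ¬p2 ∨ ¬(p0 ∧ p0) ∨ p2
= ¬(p0 ∧ p0) ∨ p2
= ¬p0 ∨ p2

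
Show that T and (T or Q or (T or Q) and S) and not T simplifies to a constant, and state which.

False

T and (T or Q or (T or Q) and S) and not T
= T and (T or Q) and not T
= T and not T
= False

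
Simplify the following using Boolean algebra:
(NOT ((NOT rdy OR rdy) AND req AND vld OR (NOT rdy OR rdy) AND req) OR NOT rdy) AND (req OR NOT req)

(NOT ((NOT rdy OR rdy) AND req AND vld OR (NOT rdy OR rdy) AND req) OR NOT rdy) AND (req OR NOT req)
= (NOT ((NOT rdy OR rdy) AND req) OR NOT rdy) AND (req OR NOT req)   [absorption]
= (NOT req OR NOT rdy) AND (req OR NOT req)   [complement / identity]
= NOT req OR NOT rdy   [complement / identity]

NOT req OR NOT rdy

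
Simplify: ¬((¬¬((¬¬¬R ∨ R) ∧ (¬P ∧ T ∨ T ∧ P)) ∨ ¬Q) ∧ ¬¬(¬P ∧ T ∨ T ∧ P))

¬((¬¬((¬¬¬R ∨ R) ∧ (¬P ∧ T ∨ T ∧ P)) ∨ ¬Q) ∧ ¬¬(¬P ∧ T ∨ T ∧ P))
= ¬((¬¬((¬R ∨ R) ∧ (¬P ∧ T ∨ T ∧ P)) ∨ ¬Q) ∧ ¬¬(¬P ∧ T ∨ T ∧ P))   (double negation)
= ¬((¬¬(¬P ∧ T ∨ T ∧ P) ∨ ¬Q) ∧ ¬¬(¬P ∧ T ∨ T ∧ P))   (complement / identity)
= ¬¬¬(¬P ∧ T ∨ T ∧ P)   (absorption)
= ¬(¬P ∧ T ∨ T ∧ P)   (double negation)
= ¬T   (distribution)

¬T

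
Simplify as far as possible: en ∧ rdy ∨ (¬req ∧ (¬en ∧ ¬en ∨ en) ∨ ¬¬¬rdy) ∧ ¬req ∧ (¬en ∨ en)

en ∧ rdy ∨ ¬req

en ∧ rdy ∨ (¬req ∧ (¬en ∧ ¬en ∨ en) ∨ ¬¬¬rdy) ∧ ¬req ∧ (¬en ∨ en)
= en ∧ rdy ∨ (¬req ∧ (¬en ∨ en) ∨ ¬¬¬rdy) ∧ ¬req ∧ (¬en ∨ en)   — idempotence
= en ∧ rdy ∨ (¬req ∧ (¬en ∨ en) ∨ ¬rdy) ∧ ¬req ∧ (¬en ∨ en)   — double negation
= en ∧ rdy ∨ ¬req ∧ (¬en ∨ en)   — absorption
= en ∧ rdy ∨ ¬req   — complement / identity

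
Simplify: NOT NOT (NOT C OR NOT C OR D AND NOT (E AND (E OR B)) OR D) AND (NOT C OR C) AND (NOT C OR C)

NOT C OR D

NOT NOT (NOT C OR NOT C OR D AND NOT (E AND (E OR B)) OR D) AND (NOT C OR C) AND (NOT C OR C)
= NOT NOT (NOT C OR NOT C OR D AND NOT (E AND (E OR B)) OR D) AND (NOT C OR C)   (idempotence)
= (NOT C OR NOT C OR D AND NOT (E AND (E OR B)) OR D) AND (NOT C OR C)   (double negation)
= (NOT C OR NOT C OR D AND NOT E OR D) AND (NOT C OR C)   (absorption)
= (NOT C OR D AND NOT E OR D) AND (NOT C OR C)   (idempotence)
= NOT C OR D AND NOT E OR D   (complement / identity)
= NOT C OR D   (absorption)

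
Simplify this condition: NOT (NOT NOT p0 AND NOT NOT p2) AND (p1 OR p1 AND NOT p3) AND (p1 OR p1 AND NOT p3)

NOT (NOT NOT p0 AND NOT NOT p2) AND (p1 OR p1 AND NOT p3) AND (p1 OR p1 AND NOT p3)
= NOT (NOT NOT p0 AND NOT NOT p2) AND (p1 OR p1 AND NOT p3)   [idempotence]
= NOT (NOT NOT p0 AND NOT NOT p2) AND p1   [absorption]
= (NOT p0 OR NOT p2) AND p1   [De Morgan]

(NOT p0 OR NOT p2) AND p1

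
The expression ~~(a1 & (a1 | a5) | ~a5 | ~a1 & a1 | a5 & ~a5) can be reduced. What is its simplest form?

~~(a1 & (a1 | a5) | ~a5 | ~a1 & a1 | a5 & ~a5)
= ~~(a1 & (a1 | a5) | ~a5 | a5 & ~a5)   (complement / identity)
= ~~(a1 | ~a5 | a5 & ~a5)   (absorption)
= ~~(a1 | ~a5)   (complement / identity)
= a1 | ~a5   (double negation)

a1 | ~a5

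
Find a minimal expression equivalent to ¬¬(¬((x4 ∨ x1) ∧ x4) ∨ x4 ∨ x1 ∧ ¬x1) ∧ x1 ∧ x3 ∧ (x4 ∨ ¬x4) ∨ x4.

¬¬(¬((x4 ∨ x1) ∧ x4) ∨ x4 ∨ x1 ∧ ¬x1) ∧ x1 ∧ x3 ∧ (x4 ∨ ¬x4) ∨ x4
= (¬((x4 ∨ x1) ∧ x4) ∨ x4 ∨ x1 ∧ ¬x1) ∧ x1 ∧ x3 ∧ (x4 ∨ ¬x4) ∨ x4   (double negation)
= (¬((x4 ∨ x1) ∧ x4) ∨ x4) ∧ x1 ∧ x3 ∧ (x4 ∨ ¬x4) ∨ x4   (complement / identity)
= (¬x4 ∨ x4) ∧ x1 ∧ x3 ∧ (x4 ∨ ¬x4) ∨ x4   (absorption)
= (¬x4 ∨ x4) ∧ x1 ∧ x3 ∨ x4   (complement / identity)
= x1 ∧ x3 ∨ x4   (complement / identity)

x1 ∧ x3 ∨ x4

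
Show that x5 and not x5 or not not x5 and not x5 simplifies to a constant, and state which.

x5 and not x5 or not not x5 and not x5
= x5 and not x5 or x5 and not x5   — double negation
= x5 and not x5   — idempotence
= False   — complement

False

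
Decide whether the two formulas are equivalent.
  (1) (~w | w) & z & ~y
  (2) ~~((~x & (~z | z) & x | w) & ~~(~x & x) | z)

E1: (~w | w) & z & ~y
    = z & ~y   [complement / identity]
E2: ~~((~x & (~z | z) & x | w) & ~~(~x & x) | z)
    = ~~((~x & (~z | z) & x | w) & ~x & x | z)   [double negation]
    = ~~((~x & x | w) & ~x & x | z)   [complement / identity]
    = (~x & x | w) & ~x & x | z   [double negation]
    = ~x & x | z   [absorption]
    = z   [complement / identity]
These differ: at w=1, x=0, y=1, z=1, E1 = 0 but E2 = 1.

No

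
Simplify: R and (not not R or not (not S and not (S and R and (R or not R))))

R and (not not R or not (not S and not (S and R and (R or not R))))
= R and (not not R or not (not S and not (S and R)))   (complement / identity)
= R and (R or not (not S and not (S and R)))   (double negation)
= R and (R or S or S and R)   (De Morgan)
= R and (R or S)   (absorption)
= R   (absorption)

R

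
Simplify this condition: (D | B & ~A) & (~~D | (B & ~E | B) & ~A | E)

(D | B & ~A) & (~~D | (B & ~E | B) & ~A | E)
= (D | B & ~A) & (~~D | B & ~A | E)
= (D | B & ~A) & (D | B & ~A | E)
= D | B & ~A

D | B & ~A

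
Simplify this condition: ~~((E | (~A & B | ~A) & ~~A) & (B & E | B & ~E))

~~((E | (~A & B | ~A) & ~~A) & (B & E | B & ~E))
= ~~((E | ~A & ~~A) & (B & E | B & ~E))
= ~~((E | ~A & ~~A) & B)
= ~~((E | ~A & A) & B)
= (E | ~A & A) & B
= E & B

E & B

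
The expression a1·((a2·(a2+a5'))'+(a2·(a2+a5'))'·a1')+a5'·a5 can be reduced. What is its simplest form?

a1·a2'

a1·((a2·(a2+a5'))'+(a2·(a2+a5'))'·a1')+a5'·a5
= a1·(a2·(a2+a5'))'+a5'·a5
= a1·a2'+a5'·a5
= a1·a2'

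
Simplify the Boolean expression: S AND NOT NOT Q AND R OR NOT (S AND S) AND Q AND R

Q AND R

S AND NOT NOT Q AND R OR NOT (S AND S) AND Q AND R
= S AND Q AND R OR NOT (S AND S) AND Q AND R   — double negation
= S AND Q AND R OR NOT S AND Q AND R   — idempotence
= Q AND R   — distribution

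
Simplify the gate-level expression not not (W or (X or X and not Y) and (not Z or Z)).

not not (W or (X or X and not Y) and (not Z or Z))
= not not (W or X or X and not Y)   — complement / identity
= W or X or X and not Y   — double negation
= W or X   — absorption

W or X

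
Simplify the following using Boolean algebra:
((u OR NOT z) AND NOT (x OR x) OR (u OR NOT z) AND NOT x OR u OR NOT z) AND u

((u OR NOT z) AND NOT (x OR x) OR (u OR NOT z) AND NOT x OR u OR NOT z) AND u
= ((u OR NOT z) AND NOT (x OR x) OR u OR NOT z) AND u   (absorption)
= ((u OR NOT z) AND NOT x OR u OR NOT z) AND u   (idempotence)
= (u OR NOT z) AND u   (absorption)
= u   (absorption)

u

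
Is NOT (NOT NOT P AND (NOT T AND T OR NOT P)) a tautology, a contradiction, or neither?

tautology

NOT (NOT NOT P AND (NOT T AND T OR NOT P))
= NOT (NOT NOT P AND NOT P)
= NOT P OR P
= TRUE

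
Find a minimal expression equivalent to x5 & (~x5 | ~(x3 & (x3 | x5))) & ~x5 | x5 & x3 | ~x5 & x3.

x3

x5 & (~x5 | ~(x3 & (x3 | x5))) & ~x5 | x5 & x3 | ~x5 & x3
= x5 & (~x5 | ~x3) & ~x5 | x5 & x3 | ~x5 & x3   [absorption]
= x5 & (~x5 | ~x3) & ~x5 | x3   [distribution]
= x5 & ~x5 | x3   [absorption]
= x3   [complement / identity]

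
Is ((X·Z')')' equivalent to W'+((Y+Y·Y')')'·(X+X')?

E1: ((X·Z')')'
    = X·Z'   [double negation]
E2: W'+((Y+Y·Y')')'·(X+X')
    = W'+((Y+Y·Y')')'   [complement / identity]
    = W'+Y+Y·Y'   [double negation]
    = W'+Y   [complement / identity]
These differ: at W=0, X=0, Y=0, Z=1, E1 = 0 but E2 = 1.

No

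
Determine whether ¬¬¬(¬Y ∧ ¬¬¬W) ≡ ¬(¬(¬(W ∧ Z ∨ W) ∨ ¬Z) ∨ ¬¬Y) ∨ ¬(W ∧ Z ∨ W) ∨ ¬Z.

E1: ¬¬¬(¬Y ∧ ¬¬¬W)
    = ¬(¬Y ∧ ¬¬¬W)
    = Y ∨ ¬¬W
    = Y ∨ W
E2: ¬(¬(¬(W ∧ Z ∨ W) ∨ ¬Z) ∨ ¬¬Y) ∨ ¬(W ∧ Z ∨ W) ∨ ¬Z
    = (¬(W ∧ Z ∨ W) ∨ ¬Z) ∧ ¬Y ∨ ¬(W ∧ Z ∨ W) ∨ ¬Z
    = ¬(W ∧ Z ∨ W) ∨ ¬Z
    = ¬W ∨ ¬Z
These differ: at W=1, Y=1, Z=1, E1 = 1 but E2 = 0.

No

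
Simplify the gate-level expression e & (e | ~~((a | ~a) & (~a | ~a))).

e

e & (e | ~~((a | ~a) & (~a | ~a)))
= e & (e | ~~(~a | a & ~a))   — distribution
= e & (e | ~~~a)   — complement / identity
= e & (e | ~a)   — double negation
= e   — absorption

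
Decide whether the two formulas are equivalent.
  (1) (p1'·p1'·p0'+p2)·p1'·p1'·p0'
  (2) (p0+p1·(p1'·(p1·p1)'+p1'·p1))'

No

E1: (p1'·p1'·p0'+p2)·p1'·p1'·p0'
    = p1'·p1'·p0'   (absorption)
    = p1'·p0'   (idempotence)
E2: (p0+p1·(p1'·(p1·p1)'+p1'·p1))'
    = (p0+p1·(p1'·p1'+p1'·p1))'   (idempotence)
    = (p0+p1·p1')'   (distribution)
    = p0'   (complement / identity)
These differ: at p0=0, p1=1, p2=1, E1 = 0 but E2 = 1.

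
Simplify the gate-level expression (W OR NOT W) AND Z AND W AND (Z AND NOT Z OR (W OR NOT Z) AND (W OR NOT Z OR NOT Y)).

Z AND W

(W OR NOT W) AND Z AND W AND (Z AND NOT Z OR (W OR NOT Z) AND (W OR NOT Z OR NOT Y))
= (W OR NOT W) AND Z AND W AND (W OR NOT Z) AND (W OR NOT Z OR NOT Y)
= (W OR NOT W) AND Z AND W AND (W OR NOT Z)
= (W OR NOT W) AND Z AND W
= Z AND W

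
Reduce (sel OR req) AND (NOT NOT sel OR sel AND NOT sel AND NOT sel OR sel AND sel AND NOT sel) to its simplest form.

sel

(sel OR req) AND (NOT NOT sel OR sel AND NOT sel AND NOT sel OR sel AND sel AND NOT sel)
= (sel OR req) AND (NOT NOT sel OR sel AND NOT sel)
= (sel OR req) AND (sel OR sel AND NOT sel)
= (sel OR req) AND sel
= sel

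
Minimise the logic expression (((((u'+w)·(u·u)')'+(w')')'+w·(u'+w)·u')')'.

u'

(((((u'+w)·(u·u)')'+(w')')'+w·(u'+w)·u')')'
= (((u'+w)·(u·u)'·w'+w·(u'+w)·u')')'   [De Morgan]
= (u'+w)·(u·u)'·w'+w·(u'+w)·u'   [double negation]
= (u'+w)·u'·w'+w·(u'+w)·u'   [idempotence]
= (u'+w)·u'   [distribution]
= u'   [absorption]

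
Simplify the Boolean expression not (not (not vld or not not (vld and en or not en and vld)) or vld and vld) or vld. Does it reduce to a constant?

not (not (not vld or not not (vld and en or not en and vld)) or vld and vld) or vld
= not (not (not vld or not not vld) or vld and vld) or vld   [distribution]
= not (vld and not vld or vld and vld) or vld   [De Morgan]
= not vld or vld   [distribution]
= True   [complement]

True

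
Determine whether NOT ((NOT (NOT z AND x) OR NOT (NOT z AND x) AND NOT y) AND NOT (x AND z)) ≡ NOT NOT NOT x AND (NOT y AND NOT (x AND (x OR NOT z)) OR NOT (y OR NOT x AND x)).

E1: NOT ((NOT (NOT z AND x) OR NOT (NOT z AND x) AND NOT y) AND NOT (x AND z))
    = NOT (NOT (NOT z AND x) AND NOT (x AND z))   (absorption)
    = NOT z AND x OR x AND z   (De Morgan)
    = x   (distribution)
E2: NOT NOT NOT x AND (NOT y AND NOT (x AND (x OR NOT z)) OR NOT (y OR NOT x AND x))
    = NOT NOT NOT x AND (NOT y AND NOT (x AND (x OR NOT z)) OR NOT y)   (complement / identity)
    = NOT NOT NOT x AND (NOT y AND NOT x OR NOT y)   (absorption)
    = NOT NOT NOT x AND NOT y   (absorption)
    = NOT x AND NOT y   (double negation)
These differ: at x=1, y=0, z=0, E1 = 1 but E2 = 0.

No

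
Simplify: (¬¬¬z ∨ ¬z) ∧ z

False

(¬¬¬z ∨ ¬z) ∧ z
= (¬z ∨ ¬z) ∧ z   — double negation
= ¬z ∧ z   — idempotence
= False   — complement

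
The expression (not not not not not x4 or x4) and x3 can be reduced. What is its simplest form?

(not not not not not x4 or x4) and x3
= (not not not x4 or x4) and x3   — double negation
= (not x4 or x4) and x3   — double negation
= x3   — complement / identity

x3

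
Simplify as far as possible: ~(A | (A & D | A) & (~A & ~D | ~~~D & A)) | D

~A | D

~(A | (A & D | A) & (~A & ~D | ~~~D & A)) | D
= ~(A | A & (~A & ~D | ~~~D & A)) | D   (absorption)
= ~(A | A & (~A & ~D | ~D & A)) | D   (double negation)
= ~(A | A & ~D) | D   (distribution)
= ~A | D   (absorption)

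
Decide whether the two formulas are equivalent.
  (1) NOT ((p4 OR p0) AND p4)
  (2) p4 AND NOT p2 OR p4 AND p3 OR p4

E1: NOT ((p4 OR p0) AND p4)
    = NOT p4   (absorption)
E2: p4 AND NOT p2 OR p4 AND p3 OR p4
    = p4 AND NOT p2 OR p4   (absorption)
    = p4   (absorption)
These differ: at p0=0, p2=0, p3=1, p4=0, E1 = 1 but E2 = 0.

No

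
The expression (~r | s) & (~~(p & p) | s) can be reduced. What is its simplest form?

(~r | s) & (~~(p & p) | s)
= (~r | s) & (p & p | s)   — double negation
= s | ~r & p & p   — distribution
= s | ~r & p   — idempotence

s | ~r & p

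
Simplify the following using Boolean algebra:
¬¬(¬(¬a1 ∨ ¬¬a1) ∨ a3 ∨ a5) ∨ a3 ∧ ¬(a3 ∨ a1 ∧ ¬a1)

a3 ∨ a5

¬¬(¬(¬a1 ∨ ¬¬a1) ∨ a3 ∨ a5) ∨ a3 ∧ ¬(a3 ∨ a1 ∧ ¬a1)
= ¬¬(¬(¬a1 ∨ ¬¬a1) ∨ a3 ∨ a5) ∨ a3 ∧ ¬a3   (complement / identity)
= ¬¬(¬(¬a1 ∨ ¬¬a1) ∨ a3 ∨ a5)   (complement / identity)
= ¬¬(a1 ∧ ¬a1 ∨ a3 ∨ a5)   (De Morgan)
= a1 ∧ ¬a1 ∨ a3 ∨ a5   (double negation)
= a3 ∨ a5   (complement / identity)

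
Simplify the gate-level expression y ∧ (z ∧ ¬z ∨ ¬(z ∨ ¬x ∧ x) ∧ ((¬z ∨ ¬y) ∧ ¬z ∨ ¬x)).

y ∧ ¬z

y ∧ (z ∧ ¬z ∨ ¬(z ∨ ¬x ∧ x) ∧ ((¬z ∨ ¬y) ∧ ¬z ∨ ¬x))
= y ∧ (z ∧ ¬z ∨ ¬(z ∨ ¬x ∧ x) ∧ (¬z ∨ ¬x))   (absorption)
= y ∧ (z ∧ ¬z ∨ ¬z ∧ (¬z ∨ ¬x))   (complement / identity)
= y ∧ ¬z ∧ (¬z ∨ ¬x)   (complement / identity)
= y ∧ ¬z   (absorption)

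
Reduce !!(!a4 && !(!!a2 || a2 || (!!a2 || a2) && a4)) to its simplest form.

!a4 && !a2

!!(!a4 && !(!!a2 || a2 || (!!a2 || a2) && a4))
= !a4 && !(!!a2 || a2 || (!!a2 || a2) && a4)
= !a4 && !(!!a2 || a2)
= !a4 && !(a2 || a2)
= !a4 && !a2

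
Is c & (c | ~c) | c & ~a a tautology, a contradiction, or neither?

neither

c & (c | ~c) | c & ~a
= c | c & ~a   — complement / identity
= c   — absorption
This depends on c, so it is not a constant.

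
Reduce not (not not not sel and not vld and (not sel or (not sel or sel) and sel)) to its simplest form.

not (not not not sel and not vld and (not sel or (not sel or sel) and sel))
= not (not not not sel and not vld and (not sel or sel))   (complement / identity)
= not (not not not sel and not vld)   (complement / identity)
= not not sel or vld   (De Morgan)
= sel or vld   (double negation)

sel or vld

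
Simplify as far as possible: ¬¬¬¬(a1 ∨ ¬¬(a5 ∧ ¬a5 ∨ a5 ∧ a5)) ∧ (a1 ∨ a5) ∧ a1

a1

¬¬¬¬(a1 ∨ ¬¬(a5 ∧ ¬a5 ∨ a5 ∧ a5)) ∧ (a1 ∨ a5) ∧ a1
= ¬¬¬¬(a1 ∨ a5 ∧ ¬a5 ∨ a5 ∧ a5) ∧ (a1 ∨ a5) ∧ a1   (double negation)
= ¬¬¬¬(a1 ∨ a5) ∧ (a1 ∨ a5) ∧ a1   (distribution)
= ¬¬(a1 ∨ a5) ∧ (a1 ∨ a5) ∧ a1   (double negation)
= (a1 ∨ a5) ∧ (a1 ∨ a5) ∧ a1   (double negation)
= (a1 ∨ a5) ∧ a1   (idempotence)
= a1   (absorption)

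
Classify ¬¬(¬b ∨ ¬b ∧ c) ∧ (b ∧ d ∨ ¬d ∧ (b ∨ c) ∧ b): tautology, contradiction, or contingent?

contradiction

¬¬(¬b ∨ ¬b ∧ c) ∧ (b ∧ d ∨ ¬d ∧ (b ∨ c) ∧ b)
= ¬¬(¬b ∨ ¬b ∧ c) ∧ (b ∧ d ∨ ¬d ∧ b)
= ¬¬(¬b ∨ ¬b ∧ c) ∧ b
= ¬¬¬b ∧ b
= ¬b ∧ b
= False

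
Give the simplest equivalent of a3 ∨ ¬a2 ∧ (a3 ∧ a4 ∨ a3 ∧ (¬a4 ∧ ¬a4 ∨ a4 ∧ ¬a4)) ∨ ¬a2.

a3 ∨ ¬a2 ∧ (a3 ∧ a4 ∨ a3 ∧ (¬a4 ∧ ¬a4 ∨ a4 ∧ ¬a4)) ∨ ¬a2
= a3 ∨ ¬a2 ∧ (a3 ∧ a4 ∨ a3 ∧ ¬a4) ∨ ¬a2   (distribution)
= a3 ∨ ¬a2 ∧ a3 ∨ ¬a2   (distribution)
= a3 ∨ ¬a2   (absorption)

a3 ∨ ¬a2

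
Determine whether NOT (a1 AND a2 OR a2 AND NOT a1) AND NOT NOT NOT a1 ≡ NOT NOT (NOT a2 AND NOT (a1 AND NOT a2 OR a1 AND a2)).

Yes

E1: NOT (a1 AND a2 OR a2 AND NOT a1) AND NOT NOT NOT a1
    = NOT a2 AND NOT NOT NOT a1   [distribution]
    = NOT a2 AND NOT a1   [double negation]
E2: NOT NOT (NOT a2 AND NOT (a1 AND NOT a2 OR a1 AND a2))
    = NOT a2 AND NOT (a1 AND NOT a2 OR a1 AND a2)   [double negation]
    = NOT a2 AND NOT a1   [distribution]
Both reduce to NOT a2 AND NOT a1, so they are equivalent.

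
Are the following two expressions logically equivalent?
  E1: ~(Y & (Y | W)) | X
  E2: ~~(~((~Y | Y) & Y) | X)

E1: ~(Y & (Y | W)) | X
    = ~Y | X
E2: ~~(~((~Y | Y) & Y) | X)
    = ~~(~Y | X)
    = ~Y | X
Both reduce to ~Y | X, so they are equivalent.

Yes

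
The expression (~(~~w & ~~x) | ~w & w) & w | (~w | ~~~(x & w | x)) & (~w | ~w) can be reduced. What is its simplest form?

(~(~~w & ~~x) | ~w & w) & w | (~w | ~~~(x & w | x)) & (~w | ~w)
= ~(~~w & ~~x) & w | (~w | ~~~(x & w | x)) & (~w | ~w)   — complement / identity
= ~(~~w & ~~x) & w | (~w | ~~~(x & w | x)) & ~w   — idempotence
= ~(~~w & ~~x) & w | (~w | ~(x & w | x)) & ~w   — double negation
= ~(~~w & ~~x) & w | (~w | ~x) & ~w   — absorption
= (~w | ~x) & w | (~w | ~x) & ~w   — De Morgan
= ~w | ~x   — distribution

~w | ~x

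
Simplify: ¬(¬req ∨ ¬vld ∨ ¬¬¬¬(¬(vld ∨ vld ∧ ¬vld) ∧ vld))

req ∧ vld

¬(¬req ∨ ¬vld ∨ ¬¬¬¬(¬(vld ∨ vld ∧ ¬vld) ∧ vld))
= ¬(¬req ∨ ¬vld ∨ ¬¬(¬(vld ∨ vld ∧ ¬vld) ∧ vld))   [double negation]
= ¬(¬req ∨ ¬vld ∨ ¬(vld ∨ vld ∧ ¬vld) ∧ vld)   [double negation]
= ¬(¬req ∨ ¬vld ∨ ¬vld ∧ vld)   [complement / identity]
= ¬(¬req ∨ ¬vld)   [complement / identity]
= req ∧ vld   [De Morgan]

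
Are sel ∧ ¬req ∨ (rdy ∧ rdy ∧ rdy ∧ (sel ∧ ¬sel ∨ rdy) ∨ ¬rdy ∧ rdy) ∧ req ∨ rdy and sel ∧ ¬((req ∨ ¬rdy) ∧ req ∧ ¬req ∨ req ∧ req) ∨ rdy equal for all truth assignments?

Yes

E1: sel ∧ ¬req ∨ (rdy ∧ rdy ∧ rdy ∧ (sel ∧ ¬sel ∨ rdy) ∨ ¬rdy ∧ rdy) ∧ req ∨ rdy
    = sel ∧ ¬req ∨ (rdy ∧ rdy ∧ rdy ∧ rdy ∨ ¬rdy ∧ rdy) ∧ req ∨ rdy   [complement / identity]
    = sel ∧ ¬req ∨ (rdy ∧ rdy ∨ ¬rdy ∧ rdy) ∧ req ∨ rdy   [idempotence]
    = sel ∧ ¬req ∨ rdy ∧ req ∨ rdy   [distribution]
    = sel ∧ ¬req ∨ rdy   [absorption]
E2: sel ∧ ¬((req ∨ ¬rdy) ∧ req ∧ ¬req ∨ req ∧ req) ∨ rdy
    = sel ∧ ¬(req ∧ ¬req ∨ req ∧ req) ∨ rdy   [absorption]
    = sel ∧ ¬req ∨ rdy   [distribution]
Both reduce to sel ∧ ¬req ∨ rdy, so they are equivalent.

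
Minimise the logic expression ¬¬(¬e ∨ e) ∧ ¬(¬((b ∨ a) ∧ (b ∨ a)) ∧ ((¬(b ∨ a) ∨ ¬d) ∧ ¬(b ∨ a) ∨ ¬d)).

b ∨ a

¬¬(¬e ∨ e) ∧ ¬(¬((b ∨ a) ∧ (b ∨ a)) ∧ ((¬(b ∨ a) ∨ ¬d) ∧ ¬(b ∨ a) ∨ ¬d))
= ¬¬(¬e ∨ e) ∧ ¬(¬(b ∨ a) ∧ ((¬(b ∨ a) ∨ ¬d) ∧ ¬(b ∨ a) ∨ ¬d))
= (¬e ∨ e) ∧ ¬(¬(b ∨ a) ∧ ((¬(b ∨ a) ∨ ¬d) ∧ ¬(b ∨ a) ∨ ¬d))
= ¬(¬(b ∨ a) ∧ ((¬(b ∨ a) ∨ ¬d) ∧ ¬(b ∨ a) ∨ ¬d))
= ¬(¬(b ∨ a) ∧ (¬(b ∨ a) ∨ ¬d))
= ¬¬(b ∨ a)
= b ∨ a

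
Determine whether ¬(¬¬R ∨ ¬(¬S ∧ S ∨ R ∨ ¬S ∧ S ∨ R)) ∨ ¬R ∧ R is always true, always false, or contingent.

always false

¬(¬¬R ∨ ¬(¬S ∧ S ∨ R ∨ ¬S ∧ S ∨ R)) ∨ ¬R ∧ R
= ¬(¬¬R ∨ ¬(¬S ∧ S ∨ R)) ∨ ¬R ∧ R
= ¬R ∧ (¬S ∧ S ∨ R) ∨ ¬R ∧ R
= ¬R ∧ R ∨ ¬R ∧ R
= ¬R ∧ R
= False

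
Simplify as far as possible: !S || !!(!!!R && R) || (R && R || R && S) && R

!S || !!(!!!R && R) || (R && R || R && S) && R
= !S || !!(!!!R && R) || (R || S) && R && R   [distribution]
= !S || !!!R && R || (R || S) && R && R   [double negation]
= !S || !!!R && R || R && R   [absorption]
= !S || !R && R || R && R   [double negation]
= !S || R   [distribution]

!S || R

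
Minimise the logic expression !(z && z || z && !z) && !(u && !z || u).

!z && !u

!(z && z || z && !z) && !(u && !z || u)
= !z && !(u && !z || u)   — distribution
= !z && !u   — absorption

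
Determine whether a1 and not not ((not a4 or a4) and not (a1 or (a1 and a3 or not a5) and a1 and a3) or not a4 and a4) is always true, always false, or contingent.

always false

a1 and not not ((not a4 or a4) and not (a1 or (a1 and a3 or not a5) and a1 and a3) or not a4 and a4)
= a1 and not not ((not a4 or a4) and not (a1 or a1 and a3) or not a4 and a4)   (absorption)
= a1 and ((not a4 or a4) and not (a1 or a1 and a3) or not a4 and a4)   (double negation)
= a1 and (not a4 or a4) and not (a1 or a1 and a3)   (complement / identity)
= a1 and not (a1 or a1 and a3)   (complement / identity)
= a1 and not a1   (absorption)
= False   (complement)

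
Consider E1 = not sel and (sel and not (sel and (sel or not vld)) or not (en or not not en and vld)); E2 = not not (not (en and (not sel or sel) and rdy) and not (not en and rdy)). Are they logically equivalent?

E1: not sel and (sel and not (sel and (sel or not vld)) or not (en or not not en and vld))
    = not sel and (sel and not sel or not (en or not not en and vld))
    = not sel and (sel and not sel or not (en or en and vld))
    = not sel and (sel and not sel or not en)
    = not sel and not en
E2: not not (not (en and (not sel or sel) and rdy) and not (not en and rdy))
    = not not (not (en and rdy) and not (not en and rdy))
    = not (en and rdy or not en and rdy)
    = not rdy
These differ: at en=0, rdy=0, sel=1, vld=0, E1 = 0 but E2 = 1.

No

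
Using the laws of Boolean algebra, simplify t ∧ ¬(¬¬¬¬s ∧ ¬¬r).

t ∧ (¬s ∨ ¬r)

t ∧ ¬(¬¬¬¬s ∧ ¬¬r)
= t ∧ (¬¬¬s ∨ ¬r)
= t ∧ (¬s ∨ ¬r)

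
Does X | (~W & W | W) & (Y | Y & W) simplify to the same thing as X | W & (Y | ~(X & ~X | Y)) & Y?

Yes

E1: X | (~W & W | W) & (Y | Y & W)
    = X | (~W & W | W) & Y
    = X | W & Y
E2: X | W & (Y | ~(X & ~X | Y)) & Y
    = X | W & (Y | ~Y) & Y
    = X | W & Y
Both reduce to X | W & Y, so they are equivalent.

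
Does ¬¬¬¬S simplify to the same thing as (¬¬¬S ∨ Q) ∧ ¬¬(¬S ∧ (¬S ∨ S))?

No

E1: ¬¬¬¬S
    = ¬¬S   [double negation]
    = S   [double negation]
E2: (¬¬¬S ∨ Q) ∧ ¬¬(¬S ∧ (¬S ∨ S))
    = (¬¬¬S ∨ Q) ∧ ¬¬¬S   [complement / identity]
    = ¬¬¬S   [absorption]
    = ¬S   [double negation]
These differ: at Q=0, S=0, E1 = 0 but E2 = 1.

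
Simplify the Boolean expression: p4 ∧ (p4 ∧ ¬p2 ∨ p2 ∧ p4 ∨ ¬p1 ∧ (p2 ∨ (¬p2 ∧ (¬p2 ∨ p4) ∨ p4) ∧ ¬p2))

p4 ∧ (p4 ∧ ¬p2 ∨ p2 ∧ p4 ∨ ¬p1 ∧ (p2 ∨ (¬p2 ∧ (¬p2 ∨ p4) ∨ p4) ∧ ¬p2))
= p4 ∧ (p4 ∧ ¬p2 ∨ p2 ∧ p4 ∨ ¬p1 ∧ (p2 ∨ (¬p2 ∨ p4) ∧ ¬p2))
= p4 ∧ (p4 ∧ ¬p2 ∨ p2 ∧ p4 ∨ ¬p1 ∧ (p2 ∨ ¬p2))
= p4 ∧ (p4 ∨ ¬p1 ∧ (p2 ∨ ¬p2))
= p4 ∧ (p4 ∨ ¬p1)
= p4

p4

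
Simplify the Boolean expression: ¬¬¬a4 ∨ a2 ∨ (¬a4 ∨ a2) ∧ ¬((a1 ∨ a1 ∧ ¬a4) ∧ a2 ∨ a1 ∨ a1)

¬a4 ∨ a2

¬¬¬a4 ∨ a2 ∨ (¬a4 ∨ a2) ∧ ¬((a1 ∨ a1 ∧ ¬a4) ∧ a2 ∨ a1 ∨ a1)
= ¬a4 ∨ a2 ∨ (¬a4 ∨ a2) ∧ ¬((a1 ∨ a1 ∧ ¬a4) ∧ a2 ∨ a1 ∨ a1)   — double negation
= ¬a4 ∨ a2 ∨ (¬a4 ∨ a2) ∧ ¬(a1 ∧ a2 ∨ a1 ∨ a1)   — absorption
= ¬a4 ∨ a2 ∨ (¬a4 ∨ a2) ∧ ¬(a1 ∧ a2 ∨ a1)   — idempotence
= ¬a4 ∨ a2 ∨ (¬a4 ∨ a2) ∧ ¬a1   — absorption
= ¬a4 ∨ a2   — absorption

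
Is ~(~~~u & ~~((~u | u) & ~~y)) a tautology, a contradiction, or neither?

neither

~(~~~u & ~~((~u | u) & ~~y))
= ~~u | ~((~u | u) & ~~y)   (De Morgan)
= ~~u | ~~~y   (complement / identity)
= u | ~~~y   (double negation)
= u | ~y   (double negation)
This depends on u, y, so it is not a constant.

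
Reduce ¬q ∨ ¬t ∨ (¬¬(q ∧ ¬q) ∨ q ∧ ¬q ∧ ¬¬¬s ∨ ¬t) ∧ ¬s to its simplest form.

¬q ∨ ¬t ∨ (¬¬(q ∧ ¬q) ∨ q ∧ ¬q ∧ ¬¬¬s ∨ ¬t) ∧ ¬s
= ¬q ∨ ¬t ∨ (q ∧ ¬q ∨ q ∧ ¬q ∧ ¬¬¬s ∨ ¬t) ∧ ¬s   (double negation)
= ¬q ∨ ¬t ∨ (q ∧ ¬q ∨ q ∧ ¬q ∧ ¬s ∨ ¬t) ∧ ¬s   (double negation)
= ¬q ∨ ¬t ∨ (q ∧ ¬q ∨ ¬t) ∧ ¬s   (absorption)
= ¬q ∨ ¬t ∨ ¬t ∧ ¬s   (complement / identity)
= ¬q ∨ ¬t   (absorption)

¬q ∨ ¬t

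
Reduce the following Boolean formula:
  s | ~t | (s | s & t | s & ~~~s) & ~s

s | ~t | (s | s & t | s & ~~~s) & ~s
= s | ~t | (s | s & t | s & ~s) & ~s   — double negation
= s | ~t | (s | s & t) & ~s   — complement / identity
= s | ~t | s & ~s   — absorption
= s | ~t   — complement / identity

s | ~t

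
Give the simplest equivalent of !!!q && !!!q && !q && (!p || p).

!!!q && !!!q && !q && (!p || p)
= !!!q && !!!q && !q
= !!!q && !q
= !q && !q
= !q

!q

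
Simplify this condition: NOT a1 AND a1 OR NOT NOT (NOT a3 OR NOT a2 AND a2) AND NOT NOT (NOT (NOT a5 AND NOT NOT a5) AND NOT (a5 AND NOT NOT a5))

NOT a3 AND NOT a5

NOT a1 AND a1 OR NOT NOT (NOT a3 OR NOT a2 AND a2) AND NOT NOT (NOT (NOT a5 AND NOT NOT a5) AND NOT (a5 AND NOT NOT a5))
= NOT a1 AND a1 OR NOT NOT (NOT a3 OR NOT a2 AND a2) AND NOT (NOT a5 AND NOT NOT a5 OR a5 AND NOT NOT a5)   [De Morgan]
= NOT a1 AND a1 OR NOT NOT (NOT a3 OR NOT a2 AND a2) AND NOT NOT NOT a5   [distribution]
= NOT NOT (NOT a3 OR NOT a2 AND a2) AND NOT NOT NOT a5   [complement / identity]
= (NOT a3 OR NOT a2 AND a2) AND NOT NOT NOT a5   [double negation]
= NOT a3 AND NOT NOT NOT a5   [complement / identity]
= NOT a3 AND NOT a5   [double negation]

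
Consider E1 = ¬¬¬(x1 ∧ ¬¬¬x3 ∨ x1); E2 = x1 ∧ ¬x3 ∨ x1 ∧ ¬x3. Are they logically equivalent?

No

E1: ¬¬¬(x1 ∧ ¬¬¬x3 ∨ x1)
    = ¬¬¬(x1 ∧ ¬x3 ∨ x1)   — double negation
    = ¬¬¬x1   — absorption
    = ¬x1   — double negation
E2: x1 ∧ ¬x3 ∨ x1 ∧ ¬x3
    = x1 ∧ ¬x3   — idempotence
These differ: at x1=0, x3=0, E1 = 1 but E2 = 0.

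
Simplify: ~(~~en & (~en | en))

~(~~en & (~en | en))
= ~~~en   (complement / identity)
= ~en   (double negation)

~en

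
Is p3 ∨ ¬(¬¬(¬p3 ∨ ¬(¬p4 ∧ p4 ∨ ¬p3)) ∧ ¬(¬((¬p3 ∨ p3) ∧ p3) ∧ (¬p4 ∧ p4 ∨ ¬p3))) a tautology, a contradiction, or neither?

tautology

p3 ∨ ¬(¬¬(¬p3 ∨ ¬(¬p4 ∧ p4 ∨ ¬p3)) ∧ ¬(¬((¬p3 ∨ p3) ∧ p3) ∧ (¬p4 ∧ p4 ∨ ¬p3)))
= p3 ∨ ¬(¬(p3 ∧ (¬p4 ∧ p4 ∨ ¬p3)) ∧ ¬(¬((¬p3 ∨ p3) ∧ p3) ∧ (¬p4 ∧ p4 ∨ ¬p3)))   — De Morgan
= p3 ∨ p3 ∧ (¬p4 ∧ p4 ∨ ¬p3) ∨ ¬((¬p3 ∨ p3) ∧ p3) ∧ (¬p4 ∧ p4 ∨ ¬p3)   — De Morgan
= p3 ∨ p3 ∧ (¬p4 ∧ p4 ∨ ¬p3) ∨ ¬p3 ∧ (¬p4 ∧ p4 ∨ ¬p3)   — complement / identity
= p3 ∨ ¬p4 ∧ p4 ∨ ¬p3   — distribution
= p3 ∨ ¬p3   — complement / identity
= True   — complement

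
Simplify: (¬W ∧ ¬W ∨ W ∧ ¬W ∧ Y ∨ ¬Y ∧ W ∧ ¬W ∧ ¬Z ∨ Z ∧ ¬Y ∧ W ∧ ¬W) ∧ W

False

(¬W ∧ ¬W ∨ W ∧ ¬W ∧ Y ∨ ¬Y ∧ W ∧ ¬W ∧ ¬Z ∨ Z ∧ ¬Y ∧ W ∧ ¬W) ∧ W
= (¬W ∧ ¬W ∨ W ∧ ¬W ∧ Y ∨ ¬Y ∧ W ∧ ¬W) ∧ W
= (¬W ∧ ¬W ∨ W ∧ ¬W) ∧ W
= ¬W ∧ W
= False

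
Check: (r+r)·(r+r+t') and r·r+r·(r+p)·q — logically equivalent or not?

Yes

E1: (r+r)·(r+r+t')
    = r+r   [absorption]
    = r   [idempotence]
E2: r·r+r·(r+p)·q
    = r·r+r·q   [absorption]
    = r+r·q   [idempotence]
    = r   [absorption]
Both reduce to r, so they are equivalent.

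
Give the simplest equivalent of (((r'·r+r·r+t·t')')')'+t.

r'+t

(((r'·r+r·r+t·t')')')'+t
= (((r'·r+r·r)')')'+t   — complement / identity
= ((r')')'+t   — distribution
= r'+t   — double negation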